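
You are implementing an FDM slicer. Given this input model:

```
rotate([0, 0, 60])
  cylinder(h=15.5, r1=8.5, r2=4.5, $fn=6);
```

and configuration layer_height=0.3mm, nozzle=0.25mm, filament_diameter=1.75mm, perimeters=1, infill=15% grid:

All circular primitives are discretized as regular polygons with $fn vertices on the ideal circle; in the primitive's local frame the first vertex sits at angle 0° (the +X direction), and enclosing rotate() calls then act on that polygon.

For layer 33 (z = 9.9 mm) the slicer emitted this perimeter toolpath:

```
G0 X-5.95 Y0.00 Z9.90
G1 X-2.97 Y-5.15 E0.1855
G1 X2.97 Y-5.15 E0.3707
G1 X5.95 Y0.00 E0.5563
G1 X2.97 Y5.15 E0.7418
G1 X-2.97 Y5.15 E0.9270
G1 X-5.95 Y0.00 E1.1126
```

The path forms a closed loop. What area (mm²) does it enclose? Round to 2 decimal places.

91.88 mm²

Apply the shoelace formula to the sequence of (X, Y) vertices; enclosed area = 91.88 mm².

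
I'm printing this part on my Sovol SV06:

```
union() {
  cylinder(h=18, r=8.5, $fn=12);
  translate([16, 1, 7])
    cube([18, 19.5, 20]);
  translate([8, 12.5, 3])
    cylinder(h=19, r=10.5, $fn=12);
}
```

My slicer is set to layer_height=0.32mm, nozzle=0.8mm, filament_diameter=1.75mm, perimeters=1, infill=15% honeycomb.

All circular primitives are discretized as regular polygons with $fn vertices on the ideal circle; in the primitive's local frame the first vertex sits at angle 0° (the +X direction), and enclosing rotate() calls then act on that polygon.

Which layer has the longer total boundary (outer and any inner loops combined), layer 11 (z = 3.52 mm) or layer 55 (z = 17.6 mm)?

Layer 11 (z = 3.52): the r=8.5 cylinder gives a regular 12-gon of circumradius 8.5 (constant along its height) (perimeter = 2·12·8.500·sin(180°/12) = 52.80 mm); the cube at (16, 1) is absent (z outside [7, 27]); the cylinder at (8, 12.5): section is a regular 12-gon, circumradius r=10.5 (perimeter = 2·12·10.500·sin(180°/12) = 65.22 mm); Merging all regions: the regions partially overlap (shared area 28.30 mm²), so the edge portions inside another operand are dropped and the merged outline is re-measured after clipping — boundary = 93.77 mm. So its perimeter = 93.77 mm. Layer 55 (z = 17.6): the r=8.5 cylinder contributes a regular 12-gon of circumradius 8.5 (perimeter = 2·12·8.500·sin(180°/12) = 52.80 mm); the 18×19.5 cube at (16, 1) contributes its full rectangle (perimeter 75.00 mm); the r=10.5 cylinder at (8, 12.5) gives a regular 12-gon of circumradius 10.5 (constant along its height) (perimeter = 2·12·10.500·sin(180°/12) = 65.22 mm); Combining (union): the regions partially overlap (shared area 48.36 mm²), so the edge portions inside another operand are dropped and the merged outline is re-measured after clipping — boundary = 142.12 mm. So its perimeter = 142.12 mm. Layer 55 is larger (142.12 vs 93.77 mm).

layer 55 (z = 17.6 mm)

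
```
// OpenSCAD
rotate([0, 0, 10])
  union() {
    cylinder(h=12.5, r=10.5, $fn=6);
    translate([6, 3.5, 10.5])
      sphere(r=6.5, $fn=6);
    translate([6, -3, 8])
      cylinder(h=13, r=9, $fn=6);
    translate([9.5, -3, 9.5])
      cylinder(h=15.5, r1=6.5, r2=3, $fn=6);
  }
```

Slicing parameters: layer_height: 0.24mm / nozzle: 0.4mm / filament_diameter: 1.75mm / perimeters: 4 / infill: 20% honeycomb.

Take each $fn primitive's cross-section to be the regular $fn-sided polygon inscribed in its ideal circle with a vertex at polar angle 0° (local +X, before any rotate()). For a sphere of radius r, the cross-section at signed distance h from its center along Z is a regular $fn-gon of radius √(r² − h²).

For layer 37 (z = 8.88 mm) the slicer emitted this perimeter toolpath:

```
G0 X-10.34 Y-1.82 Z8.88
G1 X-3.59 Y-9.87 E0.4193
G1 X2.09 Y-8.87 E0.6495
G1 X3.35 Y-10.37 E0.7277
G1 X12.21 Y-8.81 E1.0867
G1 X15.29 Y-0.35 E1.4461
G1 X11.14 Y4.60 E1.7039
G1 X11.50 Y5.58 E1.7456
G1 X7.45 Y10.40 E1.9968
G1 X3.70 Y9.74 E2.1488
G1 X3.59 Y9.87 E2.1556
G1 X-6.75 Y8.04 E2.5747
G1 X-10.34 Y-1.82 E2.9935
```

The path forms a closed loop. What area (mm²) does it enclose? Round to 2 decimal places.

385.82 mm²

Apply the shoelace formula to the sequence of (X, Y) vertices; enclosed area = 385.82 mm².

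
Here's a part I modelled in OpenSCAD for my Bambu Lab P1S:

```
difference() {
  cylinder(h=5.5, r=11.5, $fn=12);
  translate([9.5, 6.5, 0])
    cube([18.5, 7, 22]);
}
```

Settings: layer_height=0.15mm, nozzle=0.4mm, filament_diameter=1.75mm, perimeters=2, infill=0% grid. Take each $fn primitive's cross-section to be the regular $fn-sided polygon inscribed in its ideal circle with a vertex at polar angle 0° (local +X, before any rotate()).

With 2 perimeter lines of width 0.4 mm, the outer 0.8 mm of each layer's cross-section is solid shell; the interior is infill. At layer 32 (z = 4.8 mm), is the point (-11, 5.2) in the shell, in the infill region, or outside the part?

At z = 4.8 mm: the r=11.5 cylinder gives a regular 12-gon of circumradius 11.5 (constant along its height); the cube at (9.5, 6.5) (footprint 18.5×7) is included at this height; After the difference (first − rest): starting from the r=11.5 cylinder, the 18.5×7 cube at (9.5, 6.5) misses the remaining region (no effect) — 1 connected region. Overall, the cross-section is a single solid region. The nearest boundary edge runs (-11.50, 0.00)→(-9.96, 5.75); distance from the point to it = 0.86 mm. The point is not inside any of the regions above, so it lies outside the cross-section (0.86 mm from the nearest boundary).

outside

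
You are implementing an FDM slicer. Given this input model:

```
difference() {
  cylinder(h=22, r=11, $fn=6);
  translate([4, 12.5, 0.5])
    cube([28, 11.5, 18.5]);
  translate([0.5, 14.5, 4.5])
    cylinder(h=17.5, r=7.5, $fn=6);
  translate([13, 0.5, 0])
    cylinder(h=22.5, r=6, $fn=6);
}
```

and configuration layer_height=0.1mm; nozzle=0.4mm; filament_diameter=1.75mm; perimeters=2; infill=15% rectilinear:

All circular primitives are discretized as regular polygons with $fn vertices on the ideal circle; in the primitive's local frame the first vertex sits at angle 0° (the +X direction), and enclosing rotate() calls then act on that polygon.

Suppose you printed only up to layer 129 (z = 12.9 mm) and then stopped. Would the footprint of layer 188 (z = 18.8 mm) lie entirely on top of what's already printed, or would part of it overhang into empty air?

entirely on top

Compare the two slices. At z = 12.9: the r=11 cylinder gives a regular 6-gon of circumradius 11 (constant along its height) (area = (6/2)·11.000²·sin(360°/6) = 314.37 mm²); the cube at (4, 12.5) is present — its section is the full 28×11.5 rectangle (area 322.00 mm²); the r=7.5 cylinder at (0.5, 14.5) contributes a regular 6-gon of circumradius 7.5 (area = (6/2)·7.500²·sin(360°/6) = 146.14 mm²); the r=6 cylinder at (13, 0.5) contributes a regular 6-gon of circumradius 6 (area = (6/2)·6.000²·sin(360°/6) = 93.53 mm²); After the difference (first − rest): starting from the r=11 cylinder (314.37 mm²), the 28×11.5 cube at (4, 12.5) misses the remaining region (no effect); the r=7.5 cylinder at (0.5, 14.5) partially overlaps it — only the 12.75 mm² overlap (of its 146.14 mm²) is removed, clipping the outline; the r=6 cylinder at (13, 0.5) partially overlaps it — only the 13.78 mm² overlap (of its 93.53 mm²) is removed, clipping the outline — area = 287.84 mm². At z = 18.8: the cylinder: section is a regular 6-gon, circumradius r=11 (area = (6/2)·11.000²·sin(360°/6) = 314.37 mm²); the cube at (4, 12.5) (footprint 28×11.5) is included at this height (area 322.00 mm²); the r=7.5 cylinder at (0.5, 14.5) contributes a regular 6-gon of circumradius 7.5 (area = (6/2)·7.500²·sin(360°/6) = 146.14 mm²); the r=6 cylinder at (13, 0.5) contributes a regular 6-gon of circumradius 6 (area = (6/2)·6.000²·sin(360°/6) = 93.53 mm²); Taking the first minus the rest: starting from the r=11 cylinder (314.37 mm²), the 28×11.5 cube at (4, 12.5) misses the remaining region (no effect); the r=7.5 cylinder at (0.5, 14.5) partially overlaps it — only the 12.75 mm² overlap (of its 146.14 mm²) is removed, clipping the outline; the r=6 cylinder at (13, 0.5) partially overlaps it — only the 13.78 mm² overlap (of its 93.53 mm²) is removed, clipping the outline — area = 287.84 mm². Checking containment: the cross-section at z = 18.8 is a subset of the cross-section at z = 12.9.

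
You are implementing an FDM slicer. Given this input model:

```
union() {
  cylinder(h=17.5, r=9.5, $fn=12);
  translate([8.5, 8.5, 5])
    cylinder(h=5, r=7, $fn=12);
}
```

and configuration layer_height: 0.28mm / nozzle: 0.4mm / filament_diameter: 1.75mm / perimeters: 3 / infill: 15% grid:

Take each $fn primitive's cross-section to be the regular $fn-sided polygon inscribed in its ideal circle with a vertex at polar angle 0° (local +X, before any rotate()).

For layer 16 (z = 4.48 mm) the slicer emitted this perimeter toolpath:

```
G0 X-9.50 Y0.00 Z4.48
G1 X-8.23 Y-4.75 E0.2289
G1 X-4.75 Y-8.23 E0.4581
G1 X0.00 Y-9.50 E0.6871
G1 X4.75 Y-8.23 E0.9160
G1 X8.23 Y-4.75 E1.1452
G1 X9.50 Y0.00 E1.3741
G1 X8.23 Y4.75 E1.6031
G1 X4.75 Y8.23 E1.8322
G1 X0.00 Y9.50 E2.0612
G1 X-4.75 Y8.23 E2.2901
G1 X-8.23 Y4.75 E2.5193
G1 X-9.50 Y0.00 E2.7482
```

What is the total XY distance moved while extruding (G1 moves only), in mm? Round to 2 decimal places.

59.02 mm

Sum the Euclidean lengths of each G1 segment: total = 59.02 mm.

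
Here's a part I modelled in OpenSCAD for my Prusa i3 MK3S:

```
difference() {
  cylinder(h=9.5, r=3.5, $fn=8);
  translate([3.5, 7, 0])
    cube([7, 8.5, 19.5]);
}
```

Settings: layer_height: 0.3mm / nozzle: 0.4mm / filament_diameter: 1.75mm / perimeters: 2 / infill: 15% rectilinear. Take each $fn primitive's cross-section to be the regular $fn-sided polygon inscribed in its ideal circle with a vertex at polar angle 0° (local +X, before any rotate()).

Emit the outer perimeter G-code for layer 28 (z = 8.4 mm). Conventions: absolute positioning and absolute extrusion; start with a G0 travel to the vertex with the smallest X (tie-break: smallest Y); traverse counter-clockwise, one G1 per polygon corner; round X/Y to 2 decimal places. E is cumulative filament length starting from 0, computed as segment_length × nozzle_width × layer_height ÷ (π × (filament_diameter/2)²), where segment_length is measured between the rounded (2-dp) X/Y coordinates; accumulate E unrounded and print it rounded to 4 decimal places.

G0 X-3.50 Y0.00 Z8.40
G1 X-2.47 Y-2.47 E0.1335
G1 X0.00 Y-3.50 E0.2670
G1 X2.47 Y-2.47 E0.4005
G1 X3.50 Y0.00 E0.5341
G1 X2.47 Y2.47 E0.6676
G1 X0.00 Y3.50 E0.8011
G1 X-2.47 Y2.47 E0.9346
G1 X-3.50 Y0.00 E1.0681

At z = 8.4 mm: the r=3.5 cylinder gives a regular 8-gon of circumradius 3.5 (constant along its height); the 7×8.5 cube at (3.5, 7) contributes its full rectangle; Subtracting the remaining from the first: starting from the r=3.5 cylinder, the 7×8.5 cube at (3.5, 7) misses the remaining region (no effect) — 1 connected region. The outline is a single polygon with 8 vertices. Extrusion per mm of travel: 0.4 × 0.3 / (π × 0.875²) = 0.049890. Accumulating E over each segment gives final E = 1.0681.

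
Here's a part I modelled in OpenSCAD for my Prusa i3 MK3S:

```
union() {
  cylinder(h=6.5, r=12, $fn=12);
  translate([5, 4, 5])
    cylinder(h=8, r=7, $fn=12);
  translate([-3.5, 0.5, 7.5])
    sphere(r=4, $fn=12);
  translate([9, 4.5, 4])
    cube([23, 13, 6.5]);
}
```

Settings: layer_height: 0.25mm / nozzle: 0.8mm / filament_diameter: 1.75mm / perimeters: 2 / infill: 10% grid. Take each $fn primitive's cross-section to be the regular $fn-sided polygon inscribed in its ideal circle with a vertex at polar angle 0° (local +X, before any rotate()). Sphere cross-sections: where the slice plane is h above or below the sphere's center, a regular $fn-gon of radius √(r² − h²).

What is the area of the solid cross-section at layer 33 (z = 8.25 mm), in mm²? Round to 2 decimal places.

477.57 mm²

At z = 8.25 mm: the cylinder does not reach this height (z outside [0, 6.5]); the cylinder at (5, 4): section is a regular 12-gon, circumradius r=7 (area = (12/2)·7.000²·sin(360°/12) = 147.00 mm²); the r=4 sphere at (-3.5, 0.5) slices to a regular 12-gon of circumradius 3.929 (√(r²−h²) with h=0.75 from center) (area = (12/2)·3.929²·sin(360°/12) = 46.31 mm²); the 23×13 cube at (9, 4.5) contributes its full rectangle (area 299.00 mm²); Taking the union: the regions partially overlap — summed areas 492.31 mm² minus the doubly-counted overlap 14.74 mm² gives 477.57 mm² — area = 477.57 mm². Overall, the cross-section is a single solid region. Net area = 477.57 mm².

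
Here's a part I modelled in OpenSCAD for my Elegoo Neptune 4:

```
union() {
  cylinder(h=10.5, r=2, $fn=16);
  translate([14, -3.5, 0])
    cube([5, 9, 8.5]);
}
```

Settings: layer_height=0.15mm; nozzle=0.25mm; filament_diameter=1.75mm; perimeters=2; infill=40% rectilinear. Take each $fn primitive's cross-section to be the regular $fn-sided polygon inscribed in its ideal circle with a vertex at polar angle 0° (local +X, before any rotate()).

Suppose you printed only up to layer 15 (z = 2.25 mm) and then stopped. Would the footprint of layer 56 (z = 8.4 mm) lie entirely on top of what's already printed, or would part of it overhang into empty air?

entirely on top

Compare the two slices. At z = 2.25: the r=2 cylinder gives a regular 16-gon of circumradius 2 (constant along its height) (area = (16/2)·2.000²·sin(360°/16) = 12.25 mm²); the cube at (14, -3.5) (footprint 5×9) is included at this height (area 45.00 mm²); Merging all regions: the 2 present regions are separate (no shared area or edge), so areas and boundary lengths simply add and each stays a separate island — area = 57.25 mm². At z = 8.4: the cylinder: section is a regular 16-gon, circumradius r=2 (area = (16/2)·2.000²·sin(360°/16) = 12.25 mm²); the cube at (14, -3.5) is present — its section is the full 5×9 rectangle (area 45.00 mm²); Combining (union): the 2 present regions are separate (no shared area or edge), so areas and boundary lengths simply add and each stays a separate island — area = 57.25 mm². Checking containment: the cross-section at z = 8.4 is a subset of the cross-section at z = 2.25.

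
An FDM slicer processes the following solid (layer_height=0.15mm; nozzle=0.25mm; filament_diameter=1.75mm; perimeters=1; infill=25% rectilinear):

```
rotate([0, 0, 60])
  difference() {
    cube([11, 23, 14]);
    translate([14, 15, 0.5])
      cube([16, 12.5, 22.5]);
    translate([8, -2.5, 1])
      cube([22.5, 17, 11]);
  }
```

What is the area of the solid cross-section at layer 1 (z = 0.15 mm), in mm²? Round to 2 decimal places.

253.00 mm²

At z = 0.15 mm: the cube is present — its section is the full 11×23 rectangle (area 253.00 mm²); the cube at (14, 15) is not intersected at this z (z outside [0.5, 23]); the cube at (8, -2.5) is not intersected at this z (z outside [1, 12]); Subtracting the remaining from the first: none of the subtracted shapes is present at this height, so the 11×23 cube is unchanged — area = 253.00 mm²; (whole slice rotated 60° about Z — lengths, areas and connectivity unchanged). Overall, the cross-section is a single solid region. Net area = 253.00 mm².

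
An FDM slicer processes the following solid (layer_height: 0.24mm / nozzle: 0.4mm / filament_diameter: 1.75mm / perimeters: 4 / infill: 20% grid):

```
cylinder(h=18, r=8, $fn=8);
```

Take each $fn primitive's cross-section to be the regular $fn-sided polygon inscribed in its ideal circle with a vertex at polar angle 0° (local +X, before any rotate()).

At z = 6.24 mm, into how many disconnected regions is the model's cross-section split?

1

At z = 6.24 mm: the r=8 cylinder contributes a regular 8-gon of circumradius 8. The result has 1 disconnected region.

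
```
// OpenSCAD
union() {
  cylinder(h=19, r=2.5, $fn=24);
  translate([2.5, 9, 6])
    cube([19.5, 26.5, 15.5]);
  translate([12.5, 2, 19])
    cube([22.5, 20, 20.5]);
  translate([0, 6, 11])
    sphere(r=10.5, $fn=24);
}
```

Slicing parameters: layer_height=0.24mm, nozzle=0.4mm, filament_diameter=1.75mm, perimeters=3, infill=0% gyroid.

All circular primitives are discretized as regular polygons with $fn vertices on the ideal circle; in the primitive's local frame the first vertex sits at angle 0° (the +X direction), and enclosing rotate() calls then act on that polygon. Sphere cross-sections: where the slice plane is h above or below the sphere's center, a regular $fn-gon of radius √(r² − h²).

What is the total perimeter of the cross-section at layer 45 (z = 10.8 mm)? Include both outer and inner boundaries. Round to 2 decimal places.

At z = 10.8 mm: the r=2.5 cylinder contributes a regular 24-gon of circumradius 2.5 (perimeter = 2·24·2.500·sin(180°/24) = 15.66 mm); the cube at (2.5, 9) (footprint 19.5×26.5) is included at this height (perimeter 92.00 mm); the cube at (12.5, 2) is not intersected at this z (z outside [19, 39.5]); the r=10.5 sphere at (0, 6) contributes a regular 24-gon of circumradius √(10.5²−0.2²) = 10.498 (perimeter = 2·24·10.498·sin(180°/24) = 65.77 mm); Merging all regions: the regions partially overlap (shared area 55.76 mm²), so the edge portions inside another operand are dropped and the merged outline is re-measured after clipping — boundary = 132.21 mm. Overall, the cross-section is a single solid region. Total boundary length (outer) = 132.21 mm.

132.21 mm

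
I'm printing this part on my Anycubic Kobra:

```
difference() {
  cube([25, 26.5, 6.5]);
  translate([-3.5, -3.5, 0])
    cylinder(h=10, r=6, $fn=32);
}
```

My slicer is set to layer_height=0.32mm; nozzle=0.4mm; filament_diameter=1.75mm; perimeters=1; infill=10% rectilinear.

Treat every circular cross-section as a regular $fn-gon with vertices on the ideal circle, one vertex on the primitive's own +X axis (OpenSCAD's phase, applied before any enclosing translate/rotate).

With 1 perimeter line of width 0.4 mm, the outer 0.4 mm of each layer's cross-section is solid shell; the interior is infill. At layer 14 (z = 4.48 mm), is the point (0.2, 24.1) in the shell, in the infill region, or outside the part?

At z = 4.48 mm: the cube is present — its section is the full 25×26.5 rectangle; the cylinder at (-3.5, -3.5): section is a regular 32-gon, circumradius r=6; Subtracting the remaining from the first: starting from the 25×26.5 cube, the r=6 cylinder at (-3.5, -3.5) partially overlaps it — only the 1.00 mm² overlap (of its 112.37 mm²) is removed, clipping the outline — 1 connected region. Overall, the cross-section is a single solid region. The nearest boundary edge runs (0.00, 1.35)→(0.00, 26.50); distance from the point to it = 0.20 mm. The point is inside the cross-section, 0.20 mm from the nearest boundary — within the 0.4 mm shell band (1 × 0.4).

shell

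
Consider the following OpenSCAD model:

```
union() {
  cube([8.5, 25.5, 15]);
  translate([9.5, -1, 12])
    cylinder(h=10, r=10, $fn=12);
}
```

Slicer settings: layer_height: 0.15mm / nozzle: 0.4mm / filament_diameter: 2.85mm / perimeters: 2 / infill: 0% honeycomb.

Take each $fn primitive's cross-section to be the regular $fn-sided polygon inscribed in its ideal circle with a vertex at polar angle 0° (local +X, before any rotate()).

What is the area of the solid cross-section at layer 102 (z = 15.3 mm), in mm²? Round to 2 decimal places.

300.00 mm²

At z = 15.3 mm: the cube is absent (z outside [0, 15]); the r=10 cylinder at (9.5, -1) contributes a regular 12-gon of circumradius 10 (area = (12/2)·10.000²·sin(360°/12) = 300.00 mm²); Taking the union: only the r=10 cylinder at (9.5, -1) is present, so the union is just that shape — area = 300.00 mm². Overall, the cross-section is a single solid region. Net area = 300.00 mm².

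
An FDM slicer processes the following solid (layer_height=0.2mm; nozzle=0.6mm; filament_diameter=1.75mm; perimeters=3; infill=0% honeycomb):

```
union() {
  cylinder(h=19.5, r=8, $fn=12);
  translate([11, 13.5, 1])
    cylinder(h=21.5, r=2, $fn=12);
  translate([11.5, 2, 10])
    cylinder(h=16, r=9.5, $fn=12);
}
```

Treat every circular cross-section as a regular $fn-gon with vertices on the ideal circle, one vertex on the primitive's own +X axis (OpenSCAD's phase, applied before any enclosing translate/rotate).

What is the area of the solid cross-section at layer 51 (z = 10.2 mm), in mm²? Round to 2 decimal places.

428.08 mm²

At z = 10.2 mm: the cylinder: section is a regular 12-gon, circumradius r=8 (area = (12/2)·8.000²·sin(360°/12) = 192.00 mm²); the r=2 cylinder at (11, 13.5) contributes a regular 12-gon of circumradius 2 (area = (12/2)·2.000²·sin(360°/12) = 12.00 mm²); the r=9.5 cylinder at (11.5, 2) contributes a regular 12-gon of circumradius 9.5 (area = (12/2)·9.500²·sin(360°/12) = 270.75 mm²); Merging all regions: the regions partially overlap — summed areas 474.75 mm² minus the doubly-counted overlap 46.67 mm² gives 428.08 mm² — area = 428.08 mm². Overall, the cross-section has 2 separate islands. Net area = 428.08 mm².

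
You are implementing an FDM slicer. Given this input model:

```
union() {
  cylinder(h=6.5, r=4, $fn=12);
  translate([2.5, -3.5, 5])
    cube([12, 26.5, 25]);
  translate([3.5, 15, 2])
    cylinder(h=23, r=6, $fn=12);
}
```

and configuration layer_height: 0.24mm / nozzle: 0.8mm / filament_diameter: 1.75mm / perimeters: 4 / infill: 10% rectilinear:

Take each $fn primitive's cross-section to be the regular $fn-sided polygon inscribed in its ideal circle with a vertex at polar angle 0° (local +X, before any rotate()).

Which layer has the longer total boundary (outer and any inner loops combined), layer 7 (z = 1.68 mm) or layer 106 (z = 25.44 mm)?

Layer 7 (z = 1.68): the r=4 cylinder gives a regular 12-gon of circumradius 4 (constant along its height) (perimeter = 2·12·4.000·sin(180°/12) = 24.85 mm); the cube at (2.5, -3.5) does not reach this height (z outside [5, 30]); the cylinder at (3.5, 15) is absent (z outside [2, 25]); Merging all regions: only the r=4 cylinder is present, so the union is just that shape — boundary = 24.85 mm. So its perimeter = 24.85 mm. Layer 106 (z = 25.44): the cylinder is absent (z outside [0, 6.5]); the cube at (2.5, -3.5) (footprint 12×26.5) is included at this height (perimeter 77.00 mm); the cylinder at (3.5, 15) is absent (z outside [2, 25]); Taking the union: only the 12×26.5 cube at (2.5, -3.5) is present, so the union is just that shape — boundary = 77.00 mm. So its perimeter = 77.00 mm. Layer 106 is larger (77.00 vs 24.85 mm).

layer 106 (z = 25.44 mm)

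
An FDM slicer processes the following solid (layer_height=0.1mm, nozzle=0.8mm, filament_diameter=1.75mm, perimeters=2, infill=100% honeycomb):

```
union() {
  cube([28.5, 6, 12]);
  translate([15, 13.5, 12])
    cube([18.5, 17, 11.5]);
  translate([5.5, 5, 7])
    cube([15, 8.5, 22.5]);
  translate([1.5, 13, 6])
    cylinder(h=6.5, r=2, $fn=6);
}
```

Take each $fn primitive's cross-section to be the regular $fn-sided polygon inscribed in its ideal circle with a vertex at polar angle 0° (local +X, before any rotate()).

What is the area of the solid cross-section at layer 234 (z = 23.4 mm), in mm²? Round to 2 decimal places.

At z = 23.4 mm: the cube is not intersected at this z (z outside [0, 12]); the cube at (15, 13.5) is present — its section is the full 18.5×17 rectangle (area 314.50 mm²); the 15×8.5 cube at (5.5, 5) contributes its full rectangle (area 127.50 mm²); the cylinder at (1.5, 13) is absent (z outside [6, 12.5]); Merging all regions: the 2 present regions share edge segments without overlapping in area, so areas simply add but the touching pieces fuse into one outline (the shared edge portions become interior and drop out of the boundary) — area = 442.00 mm². Overall, the cross-section is a single solid region. Net area = 442.00 mm².

442.00 mm²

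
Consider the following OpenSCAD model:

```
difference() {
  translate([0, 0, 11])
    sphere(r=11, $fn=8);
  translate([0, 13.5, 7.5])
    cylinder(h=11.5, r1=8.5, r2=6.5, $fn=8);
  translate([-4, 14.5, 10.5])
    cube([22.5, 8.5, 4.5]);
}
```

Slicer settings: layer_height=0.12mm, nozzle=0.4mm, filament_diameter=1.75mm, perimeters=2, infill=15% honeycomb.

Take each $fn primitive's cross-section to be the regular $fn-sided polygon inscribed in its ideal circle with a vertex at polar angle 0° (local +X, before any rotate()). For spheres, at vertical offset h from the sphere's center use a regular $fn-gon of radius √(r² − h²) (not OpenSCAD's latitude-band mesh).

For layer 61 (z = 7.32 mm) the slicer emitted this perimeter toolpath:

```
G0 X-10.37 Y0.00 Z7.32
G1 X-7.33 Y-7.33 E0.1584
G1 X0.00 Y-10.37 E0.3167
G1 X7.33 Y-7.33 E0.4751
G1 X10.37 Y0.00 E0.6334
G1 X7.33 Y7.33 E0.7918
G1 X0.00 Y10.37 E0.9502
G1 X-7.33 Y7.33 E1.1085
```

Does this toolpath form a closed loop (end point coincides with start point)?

no

Start point (G0): (-10.37, 0.00). End point (last G1): the path does not return to the start — open.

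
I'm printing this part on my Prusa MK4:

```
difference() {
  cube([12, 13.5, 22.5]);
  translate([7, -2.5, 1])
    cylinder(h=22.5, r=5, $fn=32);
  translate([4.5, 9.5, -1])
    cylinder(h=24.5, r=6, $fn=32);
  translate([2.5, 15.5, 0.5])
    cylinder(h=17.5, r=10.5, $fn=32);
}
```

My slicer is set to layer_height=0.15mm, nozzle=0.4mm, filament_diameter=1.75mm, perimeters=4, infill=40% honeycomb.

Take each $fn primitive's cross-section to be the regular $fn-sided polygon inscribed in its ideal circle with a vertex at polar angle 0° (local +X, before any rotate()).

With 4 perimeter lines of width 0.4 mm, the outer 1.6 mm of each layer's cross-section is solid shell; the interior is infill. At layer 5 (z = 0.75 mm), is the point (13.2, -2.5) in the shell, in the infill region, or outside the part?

At z = 0.75 mm: the 12×13.5 cube contributes its full rectangle; the cylinder at (7, -2.5) does not reach this height (z outside [1, 23.5]); the r=6 cylinder at (4.5, 9.5) contributes a regular 32-gon of circumradius 6; the r=10.5 cylinder at (2.5, 15.5) gives a regular 32-gon of circumradius 10.5 (constant along its height); Subtracting the remaining from the first: starting from the 12×13.5 cube, the r=6 cylinder at (4.5, 9.5) partially overlaps it — only the 92.18 mm² overlap (of its 112.37 mm²) is removed, clipping the outline; the r=10.5 cylinder at (2.5, 15.5) partially overlaps it — only the 7.59 mm² overlap (of its 344.14 mm²) is removed, clipping the outline — 1 connected region. Overall, the cross-section is a single solid region. The nearest boundary edge runs (12.00, 0.00)→(0.00, 0.00); distance from the point to it = 2.77 mm. The point is not inside any of the regions above, so it lies outside the cross-section (2.77 mm from the nearest boundary).

outside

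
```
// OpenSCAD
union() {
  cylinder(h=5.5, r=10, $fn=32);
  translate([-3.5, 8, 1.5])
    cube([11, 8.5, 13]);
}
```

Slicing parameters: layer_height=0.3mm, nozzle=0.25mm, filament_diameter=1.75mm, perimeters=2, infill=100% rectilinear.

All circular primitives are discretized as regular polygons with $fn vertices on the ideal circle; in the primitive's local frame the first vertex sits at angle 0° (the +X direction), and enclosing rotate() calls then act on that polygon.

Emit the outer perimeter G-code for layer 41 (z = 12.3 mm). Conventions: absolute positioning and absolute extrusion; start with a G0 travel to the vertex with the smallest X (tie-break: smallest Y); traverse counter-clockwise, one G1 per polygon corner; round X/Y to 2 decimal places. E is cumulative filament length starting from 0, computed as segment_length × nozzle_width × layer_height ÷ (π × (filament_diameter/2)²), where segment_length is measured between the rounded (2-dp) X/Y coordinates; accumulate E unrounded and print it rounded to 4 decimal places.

At z = 12.3 mm: the cylinder does not reach this height (z outside [0, 5.5]); the 11×8.5 cube at (-3.5, 8) contributes its full rectangle; Taking the union: only the 11×8.5 cube at (-3.5, 8) is present, so the union is just that shape — 1 connected region. The outline is a single polygon with 4 vertices. Extrusion per mm of travel: 0.25 × 0.3 / (π × 0.875²) = 0.031181. Accumulating E over each segment gives final E = 1.2161.

G0 X-3.50 Y8.00 Z12.30
G1 X7.50 Y8.00 E0.3430
G1 X7.50 Y16.50 E0.6080
G1 X-3.50 Y16.50 E0.9510
G1 X-3.50 Y8.00 E1.2161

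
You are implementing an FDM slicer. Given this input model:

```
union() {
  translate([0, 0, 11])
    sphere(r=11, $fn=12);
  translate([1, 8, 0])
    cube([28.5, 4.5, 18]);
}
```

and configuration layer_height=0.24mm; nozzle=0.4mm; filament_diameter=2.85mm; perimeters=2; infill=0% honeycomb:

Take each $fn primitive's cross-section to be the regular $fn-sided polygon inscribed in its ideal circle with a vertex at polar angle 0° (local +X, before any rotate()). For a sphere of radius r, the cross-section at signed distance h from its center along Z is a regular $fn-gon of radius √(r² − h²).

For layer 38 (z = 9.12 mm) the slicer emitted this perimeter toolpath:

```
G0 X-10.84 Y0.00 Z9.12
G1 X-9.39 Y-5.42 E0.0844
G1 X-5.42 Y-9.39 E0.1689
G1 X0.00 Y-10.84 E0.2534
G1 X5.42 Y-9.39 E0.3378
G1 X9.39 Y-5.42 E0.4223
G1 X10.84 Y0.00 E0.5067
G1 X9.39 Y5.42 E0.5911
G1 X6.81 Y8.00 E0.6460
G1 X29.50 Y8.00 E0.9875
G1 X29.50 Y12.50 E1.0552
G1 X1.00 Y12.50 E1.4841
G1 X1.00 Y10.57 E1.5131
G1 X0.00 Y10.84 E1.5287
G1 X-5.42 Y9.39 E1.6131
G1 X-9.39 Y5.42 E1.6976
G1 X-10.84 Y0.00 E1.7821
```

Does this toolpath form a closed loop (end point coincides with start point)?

Start point (G0): (-10.84, 0.00). End point (last G1): the path returns to the start — closed.

yes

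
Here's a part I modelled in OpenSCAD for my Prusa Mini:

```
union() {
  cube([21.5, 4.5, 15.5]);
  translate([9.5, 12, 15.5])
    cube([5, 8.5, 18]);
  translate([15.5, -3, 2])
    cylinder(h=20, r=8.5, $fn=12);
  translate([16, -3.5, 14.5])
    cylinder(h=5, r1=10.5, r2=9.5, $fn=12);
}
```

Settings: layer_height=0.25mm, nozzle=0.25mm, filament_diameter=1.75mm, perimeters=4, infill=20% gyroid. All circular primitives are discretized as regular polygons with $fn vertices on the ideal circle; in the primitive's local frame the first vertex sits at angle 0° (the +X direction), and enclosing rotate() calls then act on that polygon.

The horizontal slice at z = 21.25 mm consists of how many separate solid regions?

2

At z = 21.25 mm: the cube does not reach this height (z outside [0, 15.5]); the cube at (9.5, 12) (footprint 5×8.5) is included at this height; the r=8.5 cylinder at (15.5, -3) contributes a regular 12-gon of circumradius 8.5; the cone at (16, -3.5) is not intersected at this z (z outside [14.5, 19.5]); Merging all regions: the 2 present regions are separate (no shared area or edge), so areas and boundary lengths simply add and each stays a separate island — 2 connected regions. The result has 2 disconnected regions.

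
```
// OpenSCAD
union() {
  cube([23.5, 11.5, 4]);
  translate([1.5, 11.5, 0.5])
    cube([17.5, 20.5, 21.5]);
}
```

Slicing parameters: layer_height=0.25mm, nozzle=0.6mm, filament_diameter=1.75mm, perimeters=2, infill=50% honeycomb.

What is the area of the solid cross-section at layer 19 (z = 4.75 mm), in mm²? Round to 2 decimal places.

358.75 mm²

At z = 4.75 mm: the cube does not reach this height (z outside [0, 4]); the 17.5×20.5 cube at (1.5, 11.5) contributes its full rectangle (area 358.75 mm²); Taking the union: only the 17.5×20.5 cube at (1.5, 11.5) is present, so the union is just that shape — area = 358.75 mm². Overall, the cross-section is a single solid region. Net area = 358.75 mm².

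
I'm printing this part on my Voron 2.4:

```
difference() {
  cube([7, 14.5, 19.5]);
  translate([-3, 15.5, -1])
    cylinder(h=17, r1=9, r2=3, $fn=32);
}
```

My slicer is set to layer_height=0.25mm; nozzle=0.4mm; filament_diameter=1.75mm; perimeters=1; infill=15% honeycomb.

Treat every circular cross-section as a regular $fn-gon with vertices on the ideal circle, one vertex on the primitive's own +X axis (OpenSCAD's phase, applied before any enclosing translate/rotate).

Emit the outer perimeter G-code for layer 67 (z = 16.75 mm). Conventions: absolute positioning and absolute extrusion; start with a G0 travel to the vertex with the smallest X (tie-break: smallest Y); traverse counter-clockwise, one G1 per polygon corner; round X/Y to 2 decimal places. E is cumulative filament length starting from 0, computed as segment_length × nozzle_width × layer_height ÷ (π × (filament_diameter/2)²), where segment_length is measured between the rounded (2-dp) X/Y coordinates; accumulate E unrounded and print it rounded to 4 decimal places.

At z = 16.75 mm: the cube (footprint 7×14.5) is included at this height; the cone at (-3, 15.5) is not intersected at this z (z outside [-1, 16]); Subtracting the remaining from the first: none of the subtracted shapes is present at this height, so the 7×14.5 cube is unchanged — 1 connected region. The outline is a single polygon with 4 vertices. Extrusion per mm of travel: 0.4 × 0.25 / (π × 0.875²) = 0.041575. Accumulating E over each segment gives final E = 1.7877.

G0 X0.00 Y0.00 Z16.75
G1 X7.00 Y0.00 E0.2910
G1 X7.00 Y14.50 E0.8939
G1 X0.00 Y14.50 E1.1849
G1 X0.00 Y0.00 E1.7877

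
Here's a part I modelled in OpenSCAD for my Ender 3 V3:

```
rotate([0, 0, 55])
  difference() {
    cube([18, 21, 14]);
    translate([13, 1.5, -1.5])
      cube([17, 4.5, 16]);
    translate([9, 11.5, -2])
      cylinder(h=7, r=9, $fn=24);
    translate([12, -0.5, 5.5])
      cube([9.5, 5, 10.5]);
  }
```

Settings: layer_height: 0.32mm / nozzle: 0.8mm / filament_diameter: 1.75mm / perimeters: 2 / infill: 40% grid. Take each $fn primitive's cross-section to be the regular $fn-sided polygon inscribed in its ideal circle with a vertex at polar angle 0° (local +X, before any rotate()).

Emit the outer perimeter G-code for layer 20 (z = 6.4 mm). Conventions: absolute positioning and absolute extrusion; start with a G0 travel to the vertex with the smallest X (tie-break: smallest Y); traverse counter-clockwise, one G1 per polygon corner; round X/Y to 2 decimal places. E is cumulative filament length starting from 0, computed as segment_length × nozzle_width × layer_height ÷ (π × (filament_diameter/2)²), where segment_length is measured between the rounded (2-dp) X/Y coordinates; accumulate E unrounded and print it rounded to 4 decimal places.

G0 X-17.20 Y12.05 Z6.40
G1 X0.00 Y0.00 E2.2352
G1 X6.88 Y9.83 E3.5122
G1 X3.20 Y12.41 E3.9906
G1 X3.77 Y13.23 E4.0968
G1 X2.54 Y14.09 E4.2566
G1 X5.41 Y18.19 E4.7892
G1 X-6.88 Y26.79 E6.3857
G1 X-17.20 Y12.05 E8.3008

At z = 6.4 mm: the 18×21 cube contributes its full rectangle; the cube at (13, 1.5) is present — its section is the full 17×4.5 rectangle; the cylinder at (9, 11.5) is absent (z outside [-2, 5]); the cube at (12, -0.5) is present — its section is the full 9.5×5 rectangle; Taking the first minus the rest: starting from the 18×21 cube, the 17×4.5 cube at (13, 1.5) partially overlaps it — only the 22.50 mm² overlap (of its 76.50 mm²) is removed, clipping the outline; the 9.5×5 cube at (12, -0.5) partially overlaps it — only the 12.00 mm² overlap (of its 47.50 mm²) is removed, clipping the outline — 1 connected region; (rotated 55° about Z; rotation is an isometry so areas/perimeters/island counts are preserved). The outline is a single polygon with 8 vertices. Extrusion per mm of travel: 0.8 × 0.32 / (π × 0.875²) = 0.106432. Accumulating E over each segment gives final E = 8.3008.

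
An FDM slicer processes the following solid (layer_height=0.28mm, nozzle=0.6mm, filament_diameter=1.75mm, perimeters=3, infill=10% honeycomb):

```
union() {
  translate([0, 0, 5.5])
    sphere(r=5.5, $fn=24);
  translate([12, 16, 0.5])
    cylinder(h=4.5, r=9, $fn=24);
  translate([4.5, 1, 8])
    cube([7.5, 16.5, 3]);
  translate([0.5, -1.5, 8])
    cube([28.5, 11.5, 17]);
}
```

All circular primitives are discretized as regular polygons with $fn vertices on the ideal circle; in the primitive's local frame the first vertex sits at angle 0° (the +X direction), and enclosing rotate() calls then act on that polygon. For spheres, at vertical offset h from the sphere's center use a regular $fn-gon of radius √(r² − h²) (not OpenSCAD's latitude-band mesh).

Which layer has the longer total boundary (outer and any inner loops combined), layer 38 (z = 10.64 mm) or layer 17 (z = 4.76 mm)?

Layer 38 (z = 10.64): the r=5.5 sphere contributes a regular 24-gon of circumradius √(5.5²−5.14²) = 1.957 (perimeter = 2·24·1.957·sin(180°/24) = 12.26 mm); the cylinder at (12, 16) is absent (z outside [0.5, 5]); the cube at (4.5, 1) is present — its section is the full 7.5×16.5 rectangle (perimeter 48.00 mm); the 28.5×11.5 cube at (0.5, -1.5) contributes its full rectangle (perimeter 80.00 mm); Merging all regions: the regions partially overlap (shared area 71.36 mm²), so the edge portions inside another operand are dropped and the merged outline is re-measured after clipping — boundary = 98.85 mm. So its perimeter = 98.85 mm. Layer 17 (z = 4.76): the sphere: section is a regular 24-gon, circumradius = √(r²−h²) = √(5.5²−0.74²) = 5.450 (perimeter = 2·24·5.450·sin(180°/24) = 34.15 mm); the r=9 cylinder at (12, 16) gives a regular 24-gon of circumradius 9 (constant along its height) (perimeter = 2·24·9.000·sin(180°/24) = 56.39 mm); the cube at (4.5, 1) does not reach this height (z outside [8, 11]); the cube at (0.5, -1.5) is not intersected at this z (z outside [8, 25]); Combining (union): the 2 present regions are separate (no shared area or edge), so areas and boundary lengths simply add and each stays a separate island — boundary = 90.53 mm. So its perimeter = 90.53 mm. Layer 38 is larger (98.85 vs 90.53 mm).

layer 38 (z = 10.64 mm)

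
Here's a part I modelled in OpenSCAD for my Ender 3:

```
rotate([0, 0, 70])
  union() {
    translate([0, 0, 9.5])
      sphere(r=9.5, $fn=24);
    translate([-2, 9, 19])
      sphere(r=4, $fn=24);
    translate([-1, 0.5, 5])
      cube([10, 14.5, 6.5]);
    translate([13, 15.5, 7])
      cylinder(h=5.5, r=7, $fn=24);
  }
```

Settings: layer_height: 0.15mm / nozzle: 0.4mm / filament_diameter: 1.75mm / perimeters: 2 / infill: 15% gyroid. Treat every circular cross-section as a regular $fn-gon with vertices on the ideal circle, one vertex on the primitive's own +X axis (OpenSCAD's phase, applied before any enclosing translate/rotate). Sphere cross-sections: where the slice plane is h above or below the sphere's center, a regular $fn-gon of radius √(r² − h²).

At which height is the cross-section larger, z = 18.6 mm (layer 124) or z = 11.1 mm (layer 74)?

layer 74 (z = 11.1 mm)

Layer 124 (z = 18.6): the r=9.5 sphere contributes a regular 24-gon of circumradius √(9.5²−9.1²) = 2.728 (area = (24/2)·2.728²·sin(360°/24) = 23.11 mm²); the r=4 sphere at (-2, 9) contributes a regular 24-gon of circumradius √(4²−0.4²) = 3.980 (area = (24/2)·3.980²·sin(360°/24) = 49.20 mm²); the cube at (-1, 0.5) does not reach this height (z outside [5, 11.5]); the cylinder at (13, 15.5) is absent (z outside [7, 12.5]); Taking the union: the 2 present regions are separate (no shared area or edge), so areas and boundary lengths simply add and each stays a separate island — area = 72.30 mm²; (whole slice rotated 70° about Z — lengths, areas and connectivity unchanged). So its area = 72.30 mm². Layer 74 (z = 11.1): the r=9.5 sphere contributes a regular 24-gon of circumradius √(9.5²−1.6²) = 9.364 (area = (24/2)·9.364²·sin(360°/24) = 272.35 mm²); the sphere at (-2, 9) is absent (|z−center|=7.900 > r=4); the cube at (-1, 0.5) (footprint 10×14.5) is included at this height (area 145.00 mm²); the cylinder at (13, 15.5): section is a regular 24-gon, circumradius r=7 (area = (24/2)·7.000²·sin(360°/24) = 152.19 mm²); Taking the union: the regions partially overlap — summed areas 569.54 mm² minus the doubly-counted overlap 82.22 mm² gives 487.31 mm² — area = 487.31 mm²; (rotated 70° about Z; rotation is an isometry so areas/perimeters/island counts are preserved). So its area = 487.31 mm². Layer 74 is larger (487.31 vs 72.30 mm²).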